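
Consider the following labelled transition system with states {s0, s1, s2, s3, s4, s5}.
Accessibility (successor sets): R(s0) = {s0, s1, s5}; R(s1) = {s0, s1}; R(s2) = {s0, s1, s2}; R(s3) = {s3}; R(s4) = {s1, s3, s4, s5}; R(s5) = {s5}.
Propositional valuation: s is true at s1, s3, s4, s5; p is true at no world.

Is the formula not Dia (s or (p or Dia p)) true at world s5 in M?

No

Recall that Dia ψ holds at a world iff ψ holds at some accessible world.
At s5: Dia (s or (p or Dia p)) is true, so not Dia (s or (p or Dia p)) is false.
  At s5: Dia (s or (p or Dia p)) requires s or (p or Dia p) at some successor in {s5}.
    s or (p or Dia p) holds at s5, so Dia (s or (p or Dia p)) is true at s5.
      At s5: s is true, p or Dia p is false, so s or (p or Dia p) is true.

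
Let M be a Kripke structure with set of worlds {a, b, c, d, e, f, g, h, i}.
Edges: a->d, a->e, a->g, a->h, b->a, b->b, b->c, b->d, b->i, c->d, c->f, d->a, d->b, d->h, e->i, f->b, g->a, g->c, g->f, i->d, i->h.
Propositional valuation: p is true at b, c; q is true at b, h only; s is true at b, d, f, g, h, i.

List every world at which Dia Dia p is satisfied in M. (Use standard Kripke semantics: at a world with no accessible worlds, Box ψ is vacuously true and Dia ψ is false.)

Let φ = Dia Dia p. Evaluate φ at each world:
  a (successors {d, e, g, h}): φ is true.
  b (successors {a, b, c, d, i}): φ is true.
  c (successors {d, f}): φ is true.
  d (successors {a, b, h}): φ is true.
  e (successors {i}): φ is false.
  f (successors {b}): φ is true.
  g (successors {a, c, f}): φ is true.
  h (successors ∅): φ is false.
  i (successors {d, h}): φ is true.
For instance, at f:
  At f: Dia Dia p requires Dia p at some successor in {b}.
    Dia p holds at b, so Dia Dia p is true at f.
      At b: Dia p requires p at some successor in {a, b, c, d, i}.
        p holds at b, so Dia p is true at b.
Satisfying worlds: {a, b, c, d, f, g, i}

a, b, c, d, f, g, i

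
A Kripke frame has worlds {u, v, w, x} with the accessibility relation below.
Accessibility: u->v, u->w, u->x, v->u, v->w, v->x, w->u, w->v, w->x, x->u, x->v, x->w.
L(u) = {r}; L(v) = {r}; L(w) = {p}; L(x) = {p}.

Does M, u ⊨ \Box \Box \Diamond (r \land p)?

No

At u: \Box \Box \Diamond (r \land p) requires \Box \Diamond (r \land p) at every successor {v, w, x}.
  \Box \Diamond (r \land p) fails at v, so \Box \Box \Diamond (r \land p) is false at u.
    At v: \Box \Diamond (r \land p) requires \Diamond (r \land p) at every successor {u, w, x}.
      \Diamond (r \land p) fails at u, so \Box \Diamond (r \land p) is false at v.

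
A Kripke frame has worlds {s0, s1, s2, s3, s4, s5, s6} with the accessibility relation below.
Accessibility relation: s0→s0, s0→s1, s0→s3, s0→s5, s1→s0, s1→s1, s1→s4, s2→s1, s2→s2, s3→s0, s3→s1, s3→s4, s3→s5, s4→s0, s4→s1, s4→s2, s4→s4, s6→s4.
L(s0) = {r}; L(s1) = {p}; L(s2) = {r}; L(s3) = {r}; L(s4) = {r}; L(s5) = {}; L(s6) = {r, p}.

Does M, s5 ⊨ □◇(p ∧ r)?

At s5: no accessible worlds, so □◇(p ∧ r) holds vacuously.

Yes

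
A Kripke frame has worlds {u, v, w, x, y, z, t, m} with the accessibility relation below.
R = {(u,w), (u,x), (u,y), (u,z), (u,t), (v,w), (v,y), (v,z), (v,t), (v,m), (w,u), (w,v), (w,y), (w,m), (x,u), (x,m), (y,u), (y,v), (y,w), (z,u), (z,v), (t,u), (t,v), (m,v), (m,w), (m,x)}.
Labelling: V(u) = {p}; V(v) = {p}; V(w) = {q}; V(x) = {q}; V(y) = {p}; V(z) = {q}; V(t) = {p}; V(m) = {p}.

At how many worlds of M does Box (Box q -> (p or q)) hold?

Let φ = Box (Box q -> (p or q)). Evaluate φ at each world:
  u (successors {w, x, y, z, t}): φ is true.
  v (successors {w, y, z, t, m}): φ is true.
  w (successors {u, v, y, m}): φ is true.
  x (successors {u, m}): φ is true.
  y (successors {u, v, w}): φ is true.
  z (successors {u, v}): φ is true.
  t (successors {u, v}): φ is true.
  m (successors {v, w, x}): φ is true.
For instance, at x:
  At x: Box (Box q -> (p or q)) requires Box q -> (p or q) at every successor {u, m}.
      At u: Box q is false, p or q is true, so Box q -> (p or q) is true.
      At m: Box q is false, p or q is true, so Box q -> (p or q) is true.
  So Box (Box q -> (p or q)) is true at x.
Satisfying worlds: {u, v, w, x, y, z, t, m}

8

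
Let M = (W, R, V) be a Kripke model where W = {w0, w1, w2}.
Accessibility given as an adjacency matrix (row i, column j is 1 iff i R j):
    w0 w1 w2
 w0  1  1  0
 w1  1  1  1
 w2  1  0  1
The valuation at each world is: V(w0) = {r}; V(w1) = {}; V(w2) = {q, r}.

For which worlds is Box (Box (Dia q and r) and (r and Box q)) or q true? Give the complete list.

w2

Let φ = Box (Box (Dia q and r) and (r and Box q)) or q. Evaluate φ at each world:
  w0 (successors {w0, w1}): φ is false.
  w1 (successors {w0, w1, w2}): φ is false.
  w2 (successors {w0, w2}): φ is true.
For instance, at w1:
  At w1: Box (Box (Dia q and r) and (r and Box q)) is false, q is false, so Box (Box (Dia q and r) and (r and Box q)) or q is false.
    At w1: Box (Box (Dia q and r) and (r and Box q)) requires Box (Dia q and r) and (r and Box q) at every successor {w0, w1, w2}.
      Box (Dia q and r) and (r and Box q) fails at w0, so Box (Box (Dia q and r) and (r and Box q)) is false at w1.
Satisfying worlds: {w2}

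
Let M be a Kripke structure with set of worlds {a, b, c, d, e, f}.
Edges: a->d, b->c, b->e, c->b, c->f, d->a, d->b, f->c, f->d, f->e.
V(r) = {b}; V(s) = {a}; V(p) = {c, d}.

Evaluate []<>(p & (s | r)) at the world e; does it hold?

Recall that []ψ holds at a world iff ψ holds at every accessible world, and <>ψ holds iff ψ holds at some accessible world.
At e: no accessible worlds, so []<>(p & (s | r)) holds vacuously.

Yes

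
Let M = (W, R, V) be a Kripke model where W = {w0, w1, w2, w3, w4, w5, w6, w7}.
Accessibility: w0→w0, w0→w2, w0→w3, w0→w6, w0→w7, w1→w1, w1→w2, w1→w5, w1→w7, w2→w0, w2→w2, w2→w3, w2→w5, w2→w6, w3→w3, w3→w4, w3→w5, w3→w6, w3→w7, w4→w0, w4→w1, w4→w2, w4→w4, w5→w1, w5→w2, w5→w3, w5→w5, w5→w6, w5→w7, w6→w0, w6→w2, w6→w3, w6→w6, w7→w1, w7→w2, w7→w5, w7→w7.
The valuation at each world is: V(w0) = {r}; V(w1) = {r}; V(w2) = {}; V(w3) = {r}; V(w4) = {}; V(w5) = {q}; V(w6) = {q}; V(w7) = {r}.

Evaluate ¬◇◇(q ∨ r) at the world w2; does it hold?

At w2: ◇◇(q ∨ r) is true, so ¬◇◇(q ∨ r) is false.
  At w2: ◇◇(q ∨ r) requires ◇(q ∨ r) at some successor in {w0, w2, w3, w5, w6}.
    ◇(q ∨ r) holds at w0, so ◇◇(q ∨ r) is true at w2.
      At w0: ◇(q ∨ r) requires q ∨ r at some successor in {w0, w2, w3, w6, w7}.
        q ∨ r holds at w0, so ◇(q ∨ r) is true at w0.

No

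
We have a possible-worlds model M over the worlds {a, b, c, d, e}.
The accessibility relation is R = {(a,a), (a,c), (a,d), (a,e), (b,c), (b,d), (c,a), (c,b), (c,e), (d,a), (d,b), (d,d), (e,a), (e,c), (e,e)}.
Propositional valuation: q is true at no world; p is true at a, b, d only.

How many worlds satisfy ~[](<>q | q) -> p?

Recall that []ψ holds at a world iff ψ holds at every accessible world, and <>ψ holds iff ψ holds at some accessible world.
Let φ = ~[](<>q | q) -> p. Evaluate φ at each world:
  a (successors {a, c, d, e}): φ is true.
  b (successors {c, d}): φ is true.
  c (successors {a, b, e}): φ is false.
  d (successors {a, b, d}): φ is true.
  e (successors {a, c, e}): φ is false.
For instance, at c:
  At c: ~[](<>q | q) is true, p is false, so ~[](<>q | q) -> p is false.
    At c: [](<>q | q) is false, so ~[](<>q | q) is true.
      At c: [](<>q | q) requires <>q | q at every successor {a, b, e}.
        <>q | q fails at a, so [](<>q | q) is false at c.
Satisfying worlds: {a, b, d}

3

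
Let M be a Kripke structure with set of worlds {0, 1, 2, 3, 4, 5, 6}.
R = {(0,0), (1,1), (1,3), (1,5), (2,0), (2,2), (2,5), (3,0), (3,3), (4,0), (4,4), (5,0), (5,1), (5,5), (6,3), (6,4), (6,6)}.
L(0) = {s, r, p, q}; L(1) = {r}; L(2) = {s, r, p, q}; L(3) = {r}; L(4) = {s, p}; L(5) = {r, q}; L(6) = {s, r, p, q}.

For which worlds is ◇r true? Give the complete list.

0, 1, 2, 3, 4, 5, 6

Let φ = ◇r. Evaluate φ at each world:
  0 (successors {0}): φ is true.
  1 (successors {1, 3, 5}): φ is true.
  2 (successors {0, 2, 5}): φ is true.
  3 (successors {0, 3}): φ is true.
  4 (successors {0, 4}): φ is true.
  5 (successors {0, 1, 5}): φ is true.
  6 (successors {3, 4, 6}): φ is true.
For instance, at 6:
  At 6: ◇r requires r at some successor in {3, 4, 6}.
    r holds at 3, so ◇r is true at 6.
Satisfying worlds: {0, 1, 2, 3, 4, 5, 6}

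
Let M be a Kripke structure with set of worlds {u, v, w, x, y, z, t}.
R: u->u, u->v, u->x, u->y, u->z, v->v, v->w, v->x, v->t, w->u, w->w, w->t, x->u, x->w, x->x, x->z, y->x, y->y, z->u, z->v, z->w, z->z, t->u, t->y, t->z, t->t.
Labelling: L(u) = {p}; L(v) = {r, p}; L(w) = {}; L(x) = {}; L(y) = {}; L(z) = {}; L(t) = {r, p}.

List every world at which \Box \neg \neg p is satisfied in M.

none

Let φ = \Box \neg \neg p. Evaluate φ at each world:
  u (successors {u, v, x, y, z}): φ is false.
  v (successors {v, w, x, t}): φ is false.
  w (successors {u, w, t}): φ is false.
  x (successors {u, w, x, z}): φ is false.
  y (successors {x, y}): φ is false.
  z (successors {u, v, w, z}): φ is false.
  t (successors {u, y, z, t}): φ is false.
For instance, at v:
  At v: \Box \neg \neg p requires \neg \neg p at every successor {v, w, x, t}.
    \neg \neg p fails at w, so \Box \neg \neg p is false at v.
Satisfying worlds: none.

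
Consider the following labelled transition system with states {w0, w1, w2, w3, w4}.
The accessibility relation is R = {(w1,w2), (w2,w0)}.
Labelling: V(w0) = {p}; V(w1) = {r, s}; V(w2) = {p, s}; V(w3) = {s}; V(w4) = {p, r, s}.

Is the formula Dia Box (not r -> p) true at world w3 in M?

At w3: no accessible worlds, so Dia Box (not r -> p) is false.

No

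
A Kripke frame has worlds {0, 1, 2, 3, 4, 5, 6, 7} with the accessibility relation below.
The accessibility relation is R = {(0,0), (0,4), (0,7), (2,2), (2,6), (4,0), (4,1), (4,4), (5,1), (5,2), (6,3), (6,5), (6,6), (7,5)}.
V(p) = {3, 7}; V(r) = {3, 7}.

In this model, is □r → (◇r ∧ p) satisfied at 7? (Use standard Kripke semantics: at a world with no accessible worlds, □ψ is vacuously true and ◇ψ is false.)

Recall that □ψ holds at a world iff ψ holds at every accessible world, and ◇ψ holds iff ψ holds at some accessible world.
At 7: □r is false, ◇r ∧ p is false, so □r → (◇r ∧ p) is true.
  At 7: □r requires r at every successor {5}.
    r fails at 5, so □r is false at 7.
  At 7: ◇r is false, p is true, so ◇r ∧ p is false.
    At 7: ◇r requires r at some successor in {5}.
      At 5: r is false.
    So ◇r is false at 7.

Yes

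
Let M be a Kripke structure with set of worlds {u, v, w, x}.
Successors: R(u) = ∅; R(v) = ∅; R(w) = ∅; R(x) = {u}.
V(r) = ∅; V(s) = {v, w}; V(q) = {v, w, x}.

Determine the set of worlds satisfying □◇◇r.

Let φ = □◇◇r. Evaluate φ at each world:
  u (successors ∅): φ is true.
  v (successors ∅): φ is true.
  w (successors ∅): φ is true.
  x (successors {u}): φ is false.
For instance, at x:
  At x: □◇◇r requires ◇◇r at every successor {u}.
    ◇◇r fails at u, so □◇◇r is false at x.
      At u: no accessible worlds, so ◇◇r is false.
Satisfying worlds: {u, v, w}

u, v, w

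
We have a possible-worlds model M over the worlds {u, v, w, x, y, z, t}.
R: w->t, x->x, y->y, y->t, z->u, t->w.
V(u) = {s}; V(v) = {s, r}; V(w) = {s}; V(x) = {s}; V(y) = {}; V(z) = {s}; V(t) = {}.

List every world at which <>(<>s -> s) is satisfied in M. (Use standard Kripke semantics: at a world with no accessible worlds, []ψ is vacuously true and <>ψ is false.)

x, y, z, t

Let φ = <>(<>s -> s). Evaluate φ at each world:
  u (successors ∅): φ is false.
  v (successors ∅): φ is false.
  w (successors {t}): φ is false.
  x (successors {x}): φ is true.
  y (successors {y, t}): φ is true.
  z (successors {u}): φ is true.
  t (successors {w}): φ is true.
For instance, at z:
  At z: <>(<>s -> s) requires <>s -> s at some successor in {u}.
    <>s -> s holds at u, so <>(<>s -> s) is true at z.
      At u: <>s is false, s is true, so <>s -> s is true.
Satisfying worlds: {x, y, z, t}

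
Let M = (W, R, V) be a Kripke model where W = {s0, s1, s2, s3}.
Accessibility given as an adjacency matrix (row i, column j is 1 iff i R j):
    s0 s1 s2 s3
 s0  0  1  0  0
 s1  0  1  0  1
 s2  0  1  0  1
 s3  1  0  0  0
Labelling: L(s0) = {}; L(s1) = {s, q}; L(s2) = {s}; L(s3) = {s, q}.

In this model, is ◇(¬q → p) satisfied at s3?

No

Recall that ◇ψ holds at a world iff ψ holds at some accessible world.
At s3: ◇(¬q → p) requires ¬q → p at some successor in {s0}.
  At s0: ¬q → p is false.
So ◇(¬q → p) is false at s3.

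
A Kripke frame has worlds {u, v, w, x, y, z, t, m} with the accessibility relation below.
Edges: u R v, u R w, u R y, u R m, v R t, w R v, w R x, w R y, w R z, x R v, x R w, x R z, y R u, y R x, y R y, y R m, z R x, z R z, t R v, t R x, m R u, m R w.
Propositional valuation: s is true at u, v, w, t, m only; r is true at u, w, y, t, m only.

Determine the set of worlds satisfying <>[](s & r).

u, w, x, y, t

Let φ = <>[](s & r). Evaluate φ at each world:
  u (successors {v, w, y, m}): φ is true.
  v (successors {t}): φ is false.
  w (successors {v, x, y, z}): φ is true.
  x (successors {v, w, z}): φ is true.
  y (successors {u, x, y, m}): φ is true.
  z (successors {x, z}): φ is false.
  t (successors {v, x}): φ is true.
  m (successors {u, w}): φ is false.
For instance, at v:
  At v: <>[](s & r) requires [](s & r) at some successor in {t}.
    At t: [](s & r) is false.
  So <>[](s & r) is false at v.
Satisfying worlds: {u, w, x, y, t}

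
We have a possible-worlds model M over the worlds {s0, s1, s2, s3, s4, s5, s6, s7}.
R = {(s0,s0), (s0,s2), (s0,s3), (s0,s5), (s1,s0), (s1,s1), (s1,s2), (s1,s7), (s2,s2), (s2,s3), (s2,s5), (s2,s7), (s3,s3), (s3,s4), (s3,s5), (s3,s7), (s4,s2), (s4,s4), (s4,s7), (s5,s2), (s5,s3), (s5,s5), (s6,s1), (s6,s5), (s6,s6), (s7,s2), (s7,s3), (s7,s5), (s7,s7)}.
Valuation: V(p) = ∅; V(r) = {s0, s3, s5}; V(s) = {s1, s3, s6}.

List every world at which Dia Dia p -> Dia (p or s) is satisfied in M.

Let φ = Dia Dia p -> Dia (p or s). Evaluate φ at each world:
  s0 (successors {s0, s2, s3, s5}): φ is true.
  s1 (successors {s0, s1, s2, s7}): φ is true.
  s2 (successors {s2, s3, s5, s7}): φ is true.
  s3 (successors {s3, s4, s5, s7}): φ is true.
  s4 (successors {s2, s4, s7}): φ is true.
  s5 (successors {s2, s3, s5}): φ is true.
  s6 (successors {s1, s5, s6}): φ is true.
  s7 (successors {s2, s3, s5, s7}): φ is true.
For instance, at s0:
  At s0: Dia Dia p is false, Dia (p or s) is true, so Dia Dia p -> Dia (p or s) is true.
    At s0: Dia Dia p requires Dia p at some successor in {s0, s2, s3, s5}.
      At s0: Dia p is false.
      At s2: Dia p is false.
      At s3: Dia p is false.
      At s5: Dia p is false.
    So Dia Dia p is false at s0.
    At s0: Dia (p or s) requires p or s at some successor in {s0, s2, s3, s5}.
      p or s holds at s3, so Dia (p or s) is true at s0.
Satisfying worlds: {s0, s1, s2, s3, s4, s5, s6, s7}

s0, s1, s2, s3, s4, s5, s6, s7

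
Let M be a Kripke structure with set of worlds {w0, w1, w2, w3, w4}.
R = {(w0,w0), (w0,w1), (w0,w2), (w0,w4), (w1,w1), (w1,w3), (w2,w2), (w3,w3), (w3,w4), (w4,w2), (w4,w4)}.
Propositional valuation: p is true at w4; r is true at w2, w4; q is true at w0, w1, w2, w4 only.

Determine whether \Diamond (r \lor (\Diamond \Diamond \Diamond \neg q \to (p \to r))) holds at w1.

Yes

Recall that \Diamond ψ holds at a world iff ψ holds at some accessible world.
At w1: \Diamond (r \lor (\Diamond \Diamond \Diamond \neg q \to (p \to r))) requires r \lor (\Diamond \Diamond \Diamond \neg q \to (p \to r)) at some successor in {w1, w3}.
  r \lor (\Diamond \Diamond \Diamond \neg q \to (p \to r)) holds at w1, so \Diamond (r \lor (\Diamond \Diamond \Diamond \neg q \to (p \to r))) is true at w1.
    At w1: r is false, \Diamond \Diamond \Diamond \neg q \to (p \to r) is true, so r \lor (\Diamond \Diamond \Diamond \neg q \to (p \to r)) is true.
      At w1: \Diamond \Diamond \Diamond \neg q is true, p \to r is true, so \Diamond \Diamond \Diamond \neg q \to (p \to r) is true.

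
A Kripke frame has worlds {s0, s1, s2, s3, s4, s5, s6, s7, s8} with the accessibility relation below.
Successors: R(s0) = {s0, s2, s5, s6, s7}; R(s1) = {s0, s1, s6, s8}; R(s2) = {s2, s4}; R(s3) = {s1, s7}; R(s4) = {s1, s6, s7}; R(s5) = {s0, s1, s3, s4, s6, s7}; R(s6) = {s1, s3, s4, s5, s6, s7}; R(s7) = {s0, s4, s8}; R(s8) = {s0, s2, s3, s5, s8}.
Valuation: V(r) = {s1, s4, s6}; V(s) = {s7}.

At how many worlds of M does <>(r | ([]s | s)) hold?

8

Let φ = <>(r | ([]s | s)). Evaluate φ at each world:
  s0 (successors {s0, s2, s5, s6, s7}): φ is true.
  s1 (successors {s0, s1, s6, s8}): φ is true.
  s2 (successors {s2, s4}): φ is true.
  s3 (successors {s1, s7}): φ is true.
  s4 (successors {s1, s6, s7}): φ is true.
  s5 (successors {s0, s1, s3, s4, s6, s7}): φ is true.
  s6 (successors {s1, s3, s4, s5, s6, s7}): φ is true.
  s7 (successors {s0, s4, s8}): φ is true.
  s8 (successors {s0, s2, s3, s5, s8}): φ is false.
For instance, at s8:
  At s8: <>(r | ([]s | s)) requires r | ([]s | s) at some successor in {s0, s2, s3, s5, s8}.
    At s0: r | ([]s | s) is false.
    At s2: r | ([]s | s) is false.
    At s3: r | ([]s | s) is false.
    At s5: r | ([]s | s) is false.
    At s8: r | ([]s | s) is false.
  So <>(r | ([]s | s)) is false at s8.
Satisfying worlds: {s0, s1, s2, s3, s4, s5, s6, s7}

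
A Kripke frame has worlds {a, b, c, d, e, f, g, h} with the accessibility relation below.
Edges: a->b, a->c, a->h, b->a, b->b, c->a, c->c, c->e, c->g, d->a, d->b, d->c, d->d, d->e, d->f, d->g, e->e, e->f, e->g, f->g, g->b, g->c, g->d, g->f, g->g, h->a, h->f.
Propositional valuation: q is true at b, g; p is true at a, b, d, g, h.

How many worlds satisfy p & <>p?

5

Recall that <>ψ holds at a world iff ψ holds at some accessible world.
Let φ = p & <>p. Evaluate φ at each world:
  a (successors {b, c, h}): φ is true.
  b (successors {a, b}): φ is true.
  c (successors {a, c, e, g}): φ is false.
  d (successors {a, b, c, d, e, f, g}): φ is true.
  e (successors {e, f, g}): φ is false.
  f (successors {g}): φ is false.
  g (successors {b, c, d, f, g}): φ is true.
  h (successors {a, f}): φ is true.
For instance, at a:
  At a: p is true, <>p is true, so p & <>p is true.
    At a: <>p requires p at some successor in {b, c, h}.
      p holds at b, so <>p is true at a.
Satisfying worlds: {a, b, d, g, h}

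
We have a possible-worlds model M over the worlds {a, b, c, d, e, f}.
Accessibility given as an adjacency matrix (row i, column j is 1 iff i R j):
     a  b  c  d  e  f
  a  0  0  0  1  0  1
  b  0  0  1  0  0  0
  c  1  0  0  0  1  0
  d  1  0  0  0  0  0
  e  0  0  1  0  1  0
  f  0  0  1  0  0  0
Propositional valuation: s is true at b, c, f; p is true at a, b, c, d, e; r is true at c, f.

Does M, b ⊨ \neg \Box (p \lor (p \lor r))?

No

At b: \Box (p \lor (p \lor r)) is true, so \neg \Box (p \lor (p \lor r)) is false.
  At b: \Box (p \lor (p \lor r)) requires p \lor (p \lor r) at every successor {c}.
    At c: p \lor (p \lor r) is true.
  So \Box (p \lor (p \lor r)) is true at b.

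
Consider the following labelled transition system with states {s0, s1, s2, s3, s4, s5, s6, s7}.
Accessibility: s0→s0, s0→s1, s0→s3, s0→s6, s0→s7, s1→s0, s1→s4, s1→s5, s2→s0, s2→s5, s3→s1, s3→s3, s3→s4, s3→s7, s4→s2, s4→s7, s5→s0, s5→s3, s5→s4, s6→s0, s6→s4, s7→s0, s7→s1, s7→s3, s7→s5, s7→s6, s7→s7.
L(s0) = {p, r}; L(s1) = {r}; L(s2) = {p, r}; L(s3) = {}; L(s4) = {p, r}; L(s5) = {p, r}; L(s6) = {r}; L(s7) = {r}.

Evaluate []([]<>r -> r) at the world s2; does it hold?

Recall that []ψ holds at a world iff ψ holds at every accessible world, and <>ψ holds iff ψ holds at some accessible world.
At s2: []([]<>r -> r) requires []<>r -> r at every successor {s0, s5}.
    At s0: []<>r is true, r is true, so []<>r -> r is true.
      At s0: []<>r requires <>r at every successor {s0, s1, s3, s6, s7}.
        At s0: <>r is true.
        At s1: <>r is true.
        At s3: <>r is true.
        At s6: <>r is true.
        At s7: <>r is true.
      So []<>r is true at s0.
    At s5: []<>r is true, r is true, so []<>r -> r is true.
      At s5: []<>r requires <>r at every successor {s0, s3, s4}.
        At s0: <>r is true.
        At s3: <>r is true.
        At s4: <>r is true.
      So []<>r is true at s5.
So []([]<>r -> r) is true at s2.

Yes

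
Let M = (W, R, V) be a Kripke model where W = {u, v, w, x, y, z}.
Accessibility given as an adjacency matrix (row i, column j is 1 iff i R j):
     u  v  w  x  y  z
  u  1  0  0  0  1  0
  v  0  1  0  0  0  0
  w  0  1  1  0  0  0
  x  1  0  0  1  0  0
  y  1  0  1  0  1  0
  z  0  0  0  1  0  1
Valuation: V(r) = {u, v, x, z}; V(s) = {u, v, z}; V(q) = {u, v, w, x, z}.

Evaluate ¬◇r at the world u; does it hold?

No

At u: ◇r is true, so ¬◇r is false.
  At u: ◇r requires r at some successor in {u, y}.
    r holds at u, so ◇r is true at u.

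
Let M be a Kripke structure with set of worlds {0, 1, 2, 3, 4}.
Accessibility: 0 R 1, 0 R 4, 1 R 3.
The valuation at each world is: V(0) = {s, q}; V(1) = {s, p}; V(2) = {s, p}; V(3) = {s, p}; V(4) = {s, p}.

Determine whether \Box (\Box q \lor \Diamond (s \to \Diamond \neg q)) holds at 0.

At 0: \Box (\Box q \lor \Diamond (s \to \Diamond \neg q)) requires \Box q \lor \Diamond (s \to \Diamond \neg q) at every successor {1, 4}.
  \Box q \lor \Diamond (s \to \Diamond \neg q) fails at 1, so \Box (\Box q \lor \Diamond (s \to \Diamond \neg q)) is false at 0.
    At 1: \Box q is false, \Diamond (s \to \Diamond \neg q) is false, so \Box q \lor \Diamond (s \to \Diamond \neg q) is false.
      At 1: \Box q requires q at every successor {3}.
        q fails at 3, so \Box q is false at 1.
      At 1: \Diamond (s \to \Diamond \neg q) requires s \to \Diamond \neg q at some successor in {3}.
        At 3: s \to \Diamond \neg q is false.
      So \Diamond (s \to \Diamond \neg q) is false at 1.

No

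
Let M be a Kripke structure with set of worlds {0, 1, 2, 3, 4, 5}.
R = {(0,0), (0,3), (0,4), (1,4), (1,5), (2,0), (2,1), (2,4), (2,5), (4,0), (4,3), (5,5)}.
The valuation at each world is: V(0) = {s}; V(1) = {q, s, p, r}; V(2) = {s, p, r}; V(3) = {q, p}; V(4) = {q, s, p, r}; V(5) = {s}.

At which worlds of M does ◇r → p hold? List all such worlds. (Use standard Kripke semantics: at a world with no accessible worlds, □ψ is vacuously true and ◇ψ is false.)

Recall that ◇ψ holds at a world iff ψ holds at some accessible world.
Let φ = ◇r → p. Evaluate φ at each world:
  0 (successors {0, 3, 4}): φ is false.
  1 (successors {4, 5}): φ is true.
  2 (successors {0, 1, 4, 5}): φ is true.
  3 (successors ∅): φ is true.
  4 (successors {0, 3}): φ is true.
  5 (successors {5}): φ is true.
For instance, at 2:
  At 2: ◇r is true, p is true, so ◇r → p is true.
    At 2: ◇r requires r at some successor in {0, 1, 4, 5}.
      r holds at 1, so ◇r is true at 2.
Satisfying worlds: {1, 2, 3, 4, 5}

1, 2, 3, 4, 5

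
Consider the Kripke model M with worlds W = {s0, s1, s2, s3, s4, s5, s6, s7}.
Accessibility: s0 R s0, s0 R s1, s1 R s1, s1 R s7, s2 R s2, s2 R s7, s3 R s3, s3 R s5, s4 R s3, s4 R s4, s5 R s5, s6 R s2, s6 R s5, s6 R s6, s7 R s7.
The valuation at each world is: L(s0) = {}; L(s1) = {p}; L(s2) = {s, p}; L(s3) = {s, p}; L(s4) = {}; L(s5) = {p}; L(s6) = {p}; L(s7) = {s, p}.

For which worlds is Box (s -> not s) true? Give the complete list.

s0, s5

Let φ = Box (s -> not s). Evaluate φ at each world:
  s0 (successors {s0, s1}): φ is true.
  s1 (successors {s1, s7}): φ is false.
  s2 (successors {s2, s7}): φ is false.
  s3 (successors {s3, s5}): φ is false.
  s4 (successors {s3, s4}): φ is false.
  s5 (successors {s5}): φ is true.
  s6 (successors {s2, s5, s6}): φ is false.
  s7 (successors {s7}): φ is false.
For instance, at s0:
  At s0: Box (s -> not s) requires s -> not s at every successor {s0, s1}.
    At s0: s -> not s is true.
    At s1: s -> not s is true.
  So Box (s -> not s) is true at s0.
Satisfying worlds: {s0, s5}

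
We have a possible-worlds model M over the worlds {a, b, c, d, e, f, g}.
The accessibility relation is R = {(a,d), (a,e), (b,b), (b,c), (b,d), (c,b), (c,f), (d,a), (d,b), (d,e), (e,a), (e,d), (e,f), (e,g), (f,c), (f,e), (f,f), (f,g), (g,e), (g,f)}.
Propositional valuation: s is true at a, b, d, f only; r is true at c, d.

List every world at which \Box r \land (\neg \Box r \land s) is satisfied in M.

none

Recall that \Box ψ holds at a world iff ψ holds at every accessible world, and \Diamond ψ holds iff ψ holds at some accessible world.
Let φ = \Box r \land (\neg \Box r \land s). Evaluate φ at each world:
  a (successors {d, e}): φ is false.
  b (successors {b, c, d}): φ is false.
  c (successors {b, f}): φ is false.
  d (successors {a, b, e}): φ is false.
  e (successors {a, d, f, g}): φ is false.
  f (successors {c, e, f, g}): φ is false.
  g (successors {e, f}): φ is false.
For instance, at f:
  At f: \Box r is false, \neg \Box r \land s is true, so \Box r \land (\neg \Box r \land s) is false.
    At f: \Box r requires r at every successor {c, e, f, g}.
      r fails at e, so \Box r is false at f.
    At f: \neg \Box r is true, s is true, so \neg \Box r \land s is true.
      At f: \Box r is false, so \neg \Box r is true.
Satisfying worlds: none.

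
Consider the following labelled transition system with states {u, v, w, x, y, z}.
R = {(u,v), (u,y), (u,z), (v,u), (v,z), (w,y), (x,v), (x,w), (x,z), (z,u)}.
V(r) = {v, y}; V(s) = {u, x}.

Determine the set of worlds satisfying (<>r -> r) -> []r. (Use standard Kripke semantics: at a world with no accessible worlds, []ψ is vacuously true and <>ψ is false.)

u, w, x, y

Let φ = (<>r -> r) -> []r. Evaluate φ at each world:
  u (successors {v, y, z}): φ is true.
  v (successors {u, z}): φ is false.
  w (successors {y}): φ is true.
  x (successors {v, w, z}): φ is true.
  y (successors ∅): φ is true.
  z (successors {u}): φ is false.
For instance, at x:
  At x: <>r -> r is false, []r is false, so (<>r -> r) -> []r is true.
    At x: <>r is true, r is false, so <>r -> r is false.
      At x: <>r requires r at some successor in {v, w, z}.
        r holds at v, so <>r is true at x.
    At x: []r requires r at every successor {v, w, z}.
      r fails at w, so []r is false at x.
Satisfying worlds: {u, w, x, y}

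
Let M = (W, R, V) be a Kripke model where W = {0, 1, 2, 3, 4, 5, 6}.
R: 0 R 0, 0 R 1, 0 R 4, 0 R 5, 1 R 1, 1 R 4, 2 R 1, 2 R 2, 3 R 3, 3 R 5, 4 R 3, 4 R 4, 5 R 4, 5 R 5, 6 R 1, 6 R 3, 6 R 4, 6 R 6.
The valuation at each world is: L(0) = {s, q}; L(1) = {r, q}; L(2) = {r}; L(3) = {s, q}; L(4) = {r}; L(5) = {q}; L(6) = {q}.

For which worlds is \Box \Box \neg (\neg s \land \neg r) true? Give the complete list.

1, 2

Let φ = \Box \Box \neg (\neg s \land \neg r). Evaluate φ at each world:
  0 (successors {0, 1, 4, 5}): φ is false.
  1 (successors {1, 4}): φ is true.
  2 (successors {1, 2}): φ is true.
  3 (successors {3, 5}): φ is false.
  4 (successors {3, 4}): φ is false.
  5 (successors {4, 5}): φ is false.
  6 (successors {1, 3, 4, 6}): φ is false.
For instance, at 0:
  At 0: \Box \Box \neg (\neg s \land \neg r) requires \Box \neg (\neg s \land \neg r) at every successor {0, 1, 4, 5}.
    \Box \neg (\neg s \land \neg r) fails at 0, so \Box \Box \neg (\neg s \land \neg r) is false at 0.
      At 0: \Box \neg (\neg s \land \neg r) requires \neg (\neg s \land \neg r) at every successor {0, 1, 4, 5}.
        \neg (\neg s \land \neg r) fails at 5, so \Box \neg (\neg s \land \neg r) is false at 0.
Satisfying worlds: {1, 2}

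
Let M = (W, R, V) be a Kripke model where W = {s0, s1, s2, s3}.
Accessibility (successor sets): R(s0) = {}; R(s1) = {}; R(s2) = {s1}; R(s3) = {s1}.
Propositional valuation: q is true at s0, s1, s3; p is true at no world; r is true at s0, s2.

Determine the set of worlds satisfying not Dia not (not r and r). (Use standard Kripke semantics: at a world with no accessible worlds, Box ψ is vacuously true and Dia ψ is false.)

s0, s1

Let φ = not Dia not (not r and r). Evaluate φ at each world:
  s0 (successors ∅): φ is true.
  s1 (successors ∅): φ is true.
  s2 (successors {s1}): φ is false.
  s3 (successors {s1}): φ is false.
For instance, at s2:
  At s2: Dia not (not r and r) is true, so not Dia not (not r and r) is false.
    At s2: Dia not (not r and r) requires not (not r and r) at some successor in {s1}.
      not (not r and r) holds at s1, so Dia not (not r and r) is true at s2.
Satisfying worlds: {s0, s1}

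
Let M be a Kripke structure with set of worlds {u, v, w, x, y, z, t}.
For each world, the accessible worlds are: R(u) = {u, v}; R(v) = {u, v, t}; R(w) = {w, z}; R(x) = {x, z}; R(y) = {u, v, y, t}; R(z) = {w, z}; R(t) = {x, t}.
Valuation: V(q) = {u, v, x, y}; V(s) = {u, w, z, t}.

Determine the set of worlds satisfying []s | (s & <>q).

u, w, z, t

Let φ = []s | (s & <>q). Evaluate φ at each world:
  u (successors {u, v}): φ is true.
  v (successors {u, v, t}): φ is false.
  w (successors {w, z}): φ is true.
  x (successors {x, z}): φ is false.
  y (successors {u, v, y, t}): φ is false.
  z (successors {w, z}): φ is true.
  t (successors {x, t}): φ is true.
For instance, at w:
  At w: []s is true, s & <>q is false, so []s | (s & <>q) is true.
    At w: []s requires s at every successor {w, z}.
      At w: s is true.
      At z: s is true.
    So []s is true at w.
    At w: s is true, <>q is false, so s & <>q is false.
      At w: <>q requires q at some successor in {w, z}.
        At w: q is false.
        At z: q is false.
      So <>q is false at w.
Satisfying worlds: {u, w, z, t}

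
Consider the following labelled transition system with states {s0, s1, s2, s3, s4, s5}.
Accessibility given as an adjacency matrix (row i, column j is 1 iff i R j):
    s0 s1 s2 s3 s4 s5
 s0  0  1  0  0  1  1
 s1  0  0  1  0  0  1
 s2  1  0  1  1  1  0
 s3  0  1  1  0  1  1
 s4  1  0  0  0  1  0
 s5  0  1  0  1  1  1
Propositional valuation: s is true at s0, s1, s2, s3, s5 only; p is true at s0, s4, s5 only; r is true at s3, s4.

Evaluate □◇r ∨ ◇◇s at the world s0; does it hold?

Yes

At s0: □◇r is false, ◇◇s is true, so □◇r ∨ ◇◇s is true.
  At s0: □◇r requires ◇r at every successor {s1, s4, s5}.
    ◇r fails at s1, so □◇r is false at s0.
      At s1: ◇r requires r at some successor in {s2, s5}.
        At s2: r is false.
        At s5: r is false.
      So ◇r is false at s1.
  At s0: ◇◇s requires ◇s at some successor in {s1, s4, s5}.
    ◇s holds at s1, so ◇◇s is true at s0.
      At s1: ◇s requires s at some successor in {s2, s5}.
        s holds at s2, so ◇s is true at s1.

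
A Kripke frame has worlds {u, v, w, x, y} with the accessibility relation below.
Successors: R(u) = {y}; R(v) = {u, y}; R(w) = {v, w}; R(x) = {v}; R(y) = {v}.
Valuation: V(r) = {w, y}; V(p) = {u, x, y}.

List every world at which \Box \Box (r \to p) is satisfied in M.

u, v, x, y

Recall that \Box ψ holds at a world iff ψ holds at every accessible world, and \Diamond ψ holds iff ψ holds at some accessible world.
Let φ = \Box \Box (r \to p). Evaluate φ at each world:
  u (successors {y}): φ is true.
  v (successors {u, y}): φ is true.
  w (successors {v, w}): φ is false.
  x (successors {v}): φ is true.
  y (successors {v}): φ is true.
For instance, at v:
  At v: \Box \Box (r \to p) requires \Box (r \to p) at every successor {u, y}.
      At u: \Box (r \to p) requires r \to p at every successor {y}.
        At y: r \to p is true.
      So \Box (r \to p) is true at u.
      At y: \Box (r \to p) requires r \to p at every successor {v}.
        At v: r \to p is true.
      So \Box (r \to p) is true at y.
  So \Box \Box (r \to p) is true at v.
Satisfying worlds: {u, v, x, y}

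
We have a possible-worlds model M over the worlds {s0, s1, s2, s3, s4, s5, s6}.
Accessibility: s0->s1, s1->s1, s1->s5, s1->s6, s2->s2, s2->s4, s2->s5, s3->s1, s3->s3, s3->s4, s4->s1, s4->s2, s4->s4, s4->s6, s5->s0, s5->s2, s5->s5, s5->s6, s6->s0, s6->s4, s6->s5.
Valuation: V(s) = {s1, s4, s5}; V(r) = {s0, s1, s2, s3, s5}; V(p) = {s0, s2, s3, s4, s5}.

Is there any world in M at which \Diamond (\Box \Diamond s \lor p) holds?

Recall that \Box ψ holds at a world iff ψ holds at every accessible world, and \Diamond ψ holds iff ψ holds at some accessible world.
Let φ = \Diamond (\Box \Diamond s \lor p). Evaluate φ at each world:
  s0 (successors {s1}): φ is true.
  s1 (successors {s1, s5, s6}): φ is true.
  s2 (successors {s2, s4, s5}): φ is true.
  s3 (successors {s1, s3, s4}): φ is true.
  s4 (successors {s1, s2, s4, s6}): φ is true.
  s5 (successors {s0, s2, s5, s6}): φ is true.
  s6 (successors {s0, s4, s5}): φ is true.
Detail at s0 (witness):
  At s0: \Diamond (\Box \Diamond s \lor p) requires \Box \Diamond s \lor p at some successor in {s1}.
    \Box \Diamond s \lor p holds at s1, so \Diamond (\Box \Diamond s \lor p) is true at s0.
      At s1: \Box \Diamond s is true, p is false, so \Box \Diamond s \lor p is true.

Yes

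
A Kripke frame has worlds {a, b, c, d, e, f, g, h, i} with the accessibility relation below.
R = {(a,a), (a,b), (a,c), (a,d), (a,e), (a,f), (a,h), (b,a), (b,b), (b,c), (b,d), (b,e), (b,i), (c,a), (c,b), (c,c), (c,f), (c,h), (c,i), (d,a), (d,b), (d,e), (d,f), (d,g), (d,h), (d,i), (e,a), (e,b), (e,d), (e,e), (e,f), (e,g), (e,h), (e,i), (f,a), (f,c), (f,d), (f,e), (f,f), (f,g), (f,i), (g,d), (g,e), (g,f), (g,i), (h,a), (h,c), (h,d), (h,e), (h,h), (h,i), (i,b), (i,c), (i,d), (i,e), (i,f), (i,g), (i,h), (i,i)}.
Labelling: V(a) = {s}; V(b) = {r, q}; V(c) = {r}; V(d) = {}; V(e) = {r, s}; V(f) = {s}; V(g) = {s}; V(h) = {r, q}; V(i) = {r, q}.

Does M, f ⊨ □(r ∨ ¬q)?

Yes

At f: □(r ∨ ¬q) requires r ∨ ¬q at every successor {a, c, d, e, f, g, i}.
  At a: r ∨ ¬q is true.
  At c: r ∨ ¬q is true.
  At d: r ∨ ¬q is true.
  At e: r ∨ ¬q is true.
  At f: r ∨ ¬q is true.
  At g: r ∨ ¬q is true.
  At i: r ∨ ¬q is true.
So □(r ∨ ¬q) is true at f.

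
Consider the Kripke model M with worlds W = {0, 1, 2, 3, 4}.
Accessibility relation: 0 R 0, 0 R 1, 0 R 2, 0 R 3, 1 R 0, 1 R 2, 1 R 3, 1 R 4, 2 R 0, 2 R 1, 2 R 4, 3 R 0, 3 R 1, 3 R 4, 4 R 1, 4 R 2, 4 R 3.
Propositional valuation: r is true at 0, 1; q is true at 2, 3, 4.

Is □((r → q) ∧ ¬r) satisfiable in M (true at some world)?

No

Let φ = □((r → q) ∧ ¬r). Evaluate φ at each world:
  0 (successors {0, 1, 2, 3}): φ is false.
  1 (successors {0, 2, 3, 4}): φ is false.
  2 (successors {0, 1, 4}): φ is false.
  3 (successors {0, 1, 4}): φ is false.
  4 (successors {1, 2, 3}): φ is false.
For instance, at 0:
  At 0: □((r → q) ∧ ¬r) requires (r → q) ∧ ¬r at every successor {0, 1, 2, 3}.
    (r → q) ∧ ¬r fails at 0, so □((r → q) ∧ ¬r) is false at 0.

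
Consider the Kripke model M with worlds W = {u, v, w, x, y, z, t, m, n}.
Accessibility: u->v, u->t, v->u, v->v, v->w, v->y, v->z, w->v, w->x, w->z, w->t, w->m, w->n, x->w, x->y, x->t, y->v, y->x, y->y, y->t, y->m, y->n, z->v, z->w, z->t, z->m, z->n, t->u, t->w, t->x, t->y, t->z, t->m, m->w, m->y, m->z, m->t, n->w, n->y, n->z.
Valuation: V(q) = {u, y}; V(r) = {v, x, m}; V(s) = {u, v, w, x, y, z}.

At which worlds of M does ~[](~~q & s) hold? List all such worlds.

Let φ = ~[](~~q & s). Evaluate φ at each world:
  u (successors {v, t}): φ is true.
  v (successors {u, v, w, y, z}): φ is true.
  w (successors {v, x, z, t, m, n}): φ is true.
  x (successors {w, y, t}): φ is true.
  y (successors {v, x, y, t, m, n}): φ is true.
  z (successors {v, w, t, m, n}): φ is true.
  t (successors {u, w, x, y, z, m}): φ is true.
  m (successors {w, y, z, t}): φ is true.
  n (successors {w, y, z}): φ is true.
For instance, at w:
  At w: [](~~q & s) is false, so ~[](~~q & s) is true.
    At w: [](~~q & s) requires ~~q & s at every successor {v, x, z, t, m, n}.
      ~~q & s fails at v, so [](~~q & s) is false at w.
Satisfying worlds: {u, v, w, x, y, z, t, m, n}

u, v, w, x, y, z, t, m, n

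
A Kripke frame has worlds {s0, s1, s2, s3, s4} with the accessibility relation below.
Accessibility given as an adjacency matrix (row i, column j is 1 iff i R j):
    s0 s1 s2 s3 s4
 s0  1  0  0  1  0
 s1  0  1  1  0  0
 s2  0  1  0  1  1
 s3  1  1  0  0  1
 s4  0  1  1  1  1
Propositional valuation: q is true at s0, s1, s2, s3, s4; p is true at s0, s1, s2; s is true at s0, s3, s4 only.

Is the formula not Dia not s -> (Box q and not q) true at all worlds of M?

Recall that Box ψ holds at a world iff ψ holds at every accessible world, and Dia ψ holds iff ψ holds at some accessible world.
Let φ = not Dia not s -> (Box q and not q). Evaluate φ at each world:
  s0 (successors {s0, s3}): φ is false.
  s1 (successors {s1, s2}): φ is true.
  s2 (successors {s1, s3, s4}): φ is true.
  s3 (successors {s0, s1, s4}): φ is true.
  s4 (successors {s1, s2, s3, s4}): φ is true.
Detail at s0 (counterexample):
  At s0: not Dia not s is true, Box q and not q is false, so not Dia not s -> (Box q and not q) is false.
    At s0: Dia not s is false, so not Dia not s is true.
      At s0: Dia not s requires not s at some successor in {s0, s3}.
        At s0: not s is false.
        At s3: not s is false.
      So Dia not s is false at s0.
    At s0: Box q is true, not q is false, so Box q and not q is false.
      At s0: Box q requires q at every successor {s0, s3}.
        At s0: q is true.
        At s3: q is true.
      So Box q is true at s0.

No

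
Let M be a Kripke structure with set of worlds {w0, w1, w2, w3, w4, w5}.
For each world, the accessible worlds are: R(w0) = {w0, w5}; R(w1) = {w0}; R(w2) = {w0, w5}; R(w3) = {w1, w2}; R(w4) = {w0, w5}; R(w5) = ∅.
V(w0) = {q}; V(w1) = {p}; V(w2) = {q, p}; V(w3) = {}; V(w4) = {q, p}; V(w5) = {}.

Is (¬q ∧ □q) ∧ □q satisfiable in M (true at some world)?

Recall that □ψ holds at a world iff ψ holds at every accessible world, and ◇ψ holds iff ψ holds at some accessible world.
Let φ = (¬q ∧ □q) ∧ □q. Evaluate φ at each world:
  w0 (successors {w0, w5}): φ is false.
  w1 (successors {w0}): φ is true.
  w2 (successors {w0, w5}): φ is false.
  w3 (successors {w1, w2}): φ is false.
  w4 (successors {w0, w5}): φ is false.
  w5 (successors ∅): φ is true.
Detail at w1 (witness):
  At w1: ¬q ∧ □q is true, □q is true, so (¬q ∧ □q) ∧ □q is true.
    At w1: ¬q is true, □q is true, so ¬q ∧ □q is true.
      At w1: □q requires q at every successor {w0}.
        At w0: q is true.
      So □q is true at w1.
    At w1: □q requires q at every successor {w0}.
      At w0: q is true.
    So □q is true at w1.

Yes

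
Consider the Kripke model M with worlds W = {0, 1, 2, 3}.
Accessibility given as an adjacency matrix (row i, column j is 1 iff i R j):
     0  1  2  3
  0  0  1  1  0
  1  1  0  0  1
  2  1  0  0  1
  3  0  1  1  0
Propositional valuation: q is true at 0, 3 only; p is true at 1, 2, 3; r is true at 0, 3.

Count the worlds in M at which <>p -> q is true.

Let φ = <>p -> q. Evaluate φ at each world:
  0 (successors {1, 2}): φ is true.
  1 (successors {0, 3}): φ is false.
  2 (successors {0, 3}): φ is false.
  3 (successors {1, 2}): φ is true.
For instance, at 2:
  At 2: <>p is true, q is false, so <>p -> q is false.
    At 2: <>p requires p at some successor in {0, 3}.
      p holds at 3, so <>p is true at 2.
Satisfying worlds: {0, 3}

2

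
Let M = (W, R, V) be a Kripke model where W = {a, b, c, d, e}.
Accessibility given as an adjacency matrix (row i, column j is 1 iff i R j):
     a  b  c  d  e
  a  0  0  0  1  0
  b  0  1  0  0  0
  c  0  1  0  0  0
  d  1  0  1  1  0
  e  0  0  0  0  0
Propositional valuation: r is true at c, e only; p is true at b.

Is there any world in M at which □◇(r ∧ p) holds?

Yes

Let φ = □◇(r ∧ p). Evaluate φ at each world:
  a (successors {d}): φ is false.
  b (successors {b}): φ is false.
  c (successors {b}): φ is false.
  d (successors {a, c, d}): φ is false.
  e (successors ∅): φ is true.
Detail at e (witness):
  At e: no accessible worlds, so □◇(r ∧ p) holds vacuously.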